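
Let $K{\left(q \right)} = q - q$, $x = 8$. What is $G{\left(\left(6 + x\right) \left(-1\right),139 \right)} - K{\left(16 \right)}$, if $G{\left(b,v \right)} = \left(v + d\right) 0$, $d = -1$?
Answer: $0$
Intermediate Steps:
$K{\left(q \right)} = 0$
$G{\left(b,v \right)} = 0$ ($G{\left(b,v \right)} = \left(v - 1\right) 0 = \left(-1 + v\right) 0 = 0$)
$G{\left(\left(6 + x\right) \left(-1\right),139 \right)} - K{\left(16 \right)} = 0 - 0 = 0 + 0 = 0$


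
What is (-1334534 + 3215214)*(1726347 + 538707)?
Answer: 4259841756720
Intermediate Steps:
(-1334534 + 3215214)*(1726347 + 538707) = 1880680*2265054 = 4259841756720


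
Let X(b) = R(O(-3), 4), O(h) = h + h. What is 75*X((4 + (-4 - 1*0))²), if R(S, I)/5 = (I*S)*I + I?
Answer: -34500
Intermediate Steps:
O(h) = 2*h
R(S, I) = 5*I + 5*S*I² (R(S, I) = 5*((I*S)*I + I) = 5*(S*I² + I) = 5*(I + S*I²) = 5*I + 5*S*I²)
X(b) = -460 (X(b) = 5*4*(1 + 4*(2*(-3))) = 5*4*(1 + 4*(-6)) = 5*4*(1 - 24) = 5*4*(-23) = -460)
75*X((4 + (-4 - 1*0))²) = 75*(-460) = -34500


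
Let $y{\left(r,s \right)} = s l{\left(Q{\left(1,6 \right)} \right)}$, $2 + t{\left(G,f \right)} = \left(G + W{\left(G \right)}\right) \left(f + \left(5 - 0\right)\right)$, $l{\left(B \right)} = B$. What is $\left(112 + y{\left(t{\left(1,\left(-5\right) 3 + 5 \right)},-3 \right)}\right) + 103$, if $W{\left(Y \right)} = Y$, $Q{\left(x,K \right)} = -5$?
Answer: $230$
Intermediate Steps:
$t{\left(G,f \right)} = -2 + 2 G \left(5 + f\right)$ ($t{\left(G,f \right)} = -2 + \left(G + G\right) \left(f + \left(5 - 0\right)\right) = -2 + 2 G \left(f + \left(5 + 0\right)\right) = -2 + 2 G \left(f + 5\right) = -2 + 2 G \left(5 + f\right)$)
$y{\left(r,s \right)} = - 5 s$ ($y{\left(r,s \right)} = s \left(-5\right) = - 5 s$)
$\left(112 + y{\left(t{\left(1,\left(-5\right) 3 + 5 \right)},-3 \right)}\right) + 103 = \left(112 - -15\right) + 103 = \left(112 + 15\right) + 103 = 127 + 103 = 230$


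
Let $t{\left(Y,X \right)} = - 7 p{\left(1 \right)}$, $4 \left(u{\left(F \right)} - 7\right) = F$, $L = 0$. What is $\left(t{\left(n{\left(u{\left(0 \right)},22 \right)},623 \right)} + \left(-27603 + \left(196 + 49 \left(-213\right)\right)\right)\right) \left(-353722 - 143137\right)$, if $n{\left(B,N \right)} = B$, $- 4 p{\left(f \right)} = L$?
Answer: $18803131996$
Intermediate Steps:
$u{\left(F \right)} = 7 + \frac{F}{4}$
$p{\left(f \right)} = 0$ ($p{\left(f \right)} = \left(- \frac{1}{4}\right) 0 = 0$)
$t{\left(Y,X \right)} = 0$ ($t{\left(Y,X \right)} = \left(-7\right) 0 = 0$)
$\left(t{\left(n{\left(u{\left(0 \right)},22 \right)},623 \right)} + \left(-27603 + \left(196 + 49 \left(-213\right)\right)\right)\right) \left(-353722 - 143137\right) = \left(0 + \left(-27603 + \left(196 + 49 \left(-213\right)\right)\right)\right) \left(-353722 - 143137\right) = \left(0 + \left(-27603 + \left(196 - 10437\right)\right)\right) \left(-496859\right) = \left(0 - 37844\right) \left(-496859\right) = \left(-37844\right) \left(-496859\right) = 18803131996$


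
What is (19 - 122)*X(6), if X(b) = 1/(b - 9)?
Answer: 103/3 ≈ 34.333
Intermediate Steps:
X(b) = 1/(-9 + b)
(19 - 122)*X(6) = (19 - 122)/(-9 + 6) = -103/(-3) = -103*(-⅓) = 103/3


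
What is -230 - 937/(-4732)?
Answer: -1087423/4732 ≈ -229.80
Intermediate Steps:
-230 - 937/(-4732) = -230 - 937*(-1)/4732 = -230 - 1*(-937/4732) = -230 + 937/4732 = -1087423/4732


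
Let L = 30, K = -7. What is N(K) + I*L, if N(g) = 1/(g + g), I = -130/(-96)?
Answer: 2271/56 ≈ 40.554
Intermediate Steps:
I = 65/48 (I = -130*(-1/96) = 65/48 ≈ 1.3542)
N(g) = 1/(2*g)
N(K) + I*L = (½)/(-7) + (65/48)*30 = (½)*(-⅐) + 325/8 = -1/14 + 325/8 = 2271/56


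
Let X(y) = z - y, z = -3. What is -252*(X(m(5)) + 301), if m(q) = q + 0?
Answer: -73836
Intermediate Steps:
m(q) = q
X(y) = -3 - y
-252*(X(m(5)) + 301) = -252*((-3 - 1*5) + 301) = -252*((-3 - 5) + 301) = -252*(-8 + 301) = -252*293 = -73836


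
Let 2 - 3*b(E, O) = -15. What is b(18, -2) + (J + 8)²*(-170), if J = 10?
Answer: -165223/3 ≈ -55074.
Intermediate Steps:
b(E, O) = 17/3 (b(E, O) = ⅔ - ⅓*(-15) = ⅔ + 5 = 17/3)
b(18, -2) + (J + 8)²*(-170) = 17/3 + (10 + 8)²*(-170) = 17/3 + 18²*(-170) = 17/3 + 324*(-170) = 17/3 - 55080 = -165223/3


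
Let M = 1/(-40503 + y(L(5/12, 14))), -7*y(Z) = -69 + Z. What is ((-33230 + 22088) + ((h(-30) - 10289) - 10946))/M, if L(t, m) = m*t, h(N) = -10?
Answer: 55082093089/42 ≈ 1.3115e+9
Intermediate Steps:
y(Z) = 69/7 - Z/7 (y(Z) = -(-69 + Z)/7 = 69/7 - Z/7)
M = -42/1700747 (M = 1/(-40503 + (69/7 - 2*5/12)) = 1/(-40503 + (69/7 - ⅐*35/6)) = 1/(-40503 + (69/7 - ⅚)) = 1/(-40503 + 379/42) = 1/(-1700747/42) = -42/1700747 ≈ -2.4695e-5)
((-33230 + 22088) + ((h(-30) - 10289) - 10946))/M = ((-33230 + 22088) + ((-10 - 10289) - 10946))/(-42/1700747) = (-11142 + (-10299 - 10946))*(-1700747/42) = (-11142 - 21245)*(-1700747/42) = -32387*(-1700747/42) = 55082093089/42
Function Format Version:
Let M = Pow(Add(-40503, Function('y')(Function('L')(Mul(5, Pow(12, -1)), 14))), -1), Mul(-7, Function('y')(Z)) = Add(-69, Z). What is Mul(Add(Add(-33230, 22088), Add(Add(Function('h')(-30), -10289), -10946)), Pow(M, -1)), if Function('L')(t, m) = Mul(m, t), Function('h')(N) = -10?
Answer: Rational(55082093089, 42) ≈ 1.3115e+9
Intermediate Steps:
Function('y')(Z) = Add(Rational(69, 7), Mul(Rational(-1, 7), Z)) (Function('y')(Z) = Mul(Rational(-1, 7), Add(-69, Z)) = Add(Rational(69, 7), Mul(Rational(-1, 7), Z)))
M = Rational(-42, 1700747) (M = Pow(Add(-40503, Add(Rational(69, 7), Mul(Rational(-1, 7), Mul(14, Mul(5, Pow(12, -1)))))), -1) = Pow(Add(-40503, Add(Rational(69, 7), Mul(Rational(-1, 7), Mul(14, Mul(5, Rational(1, 12)))))), -1) = Pow(Add(-40503, Add(Rational(69, 7), Mul(Rational(-1, 7), Mul(14, Rational(5, 12))))), -1) = Pow(Add(-40503, Add(Rational(69, 7), Mul(Rational(-1, 7), Rational(35, 6)))), -1) = Pow(Add(-40503, Add(Rational(69, 7), Rational(-5, 6))), -1) = Pow(Add(-40503, Rational(379, 42)), -1) = Pow(Rational(-1700747, 42), -1) = Rational(-42, 1700747) ≈ -2.4695e-5)
Mul(Add(Add(-33230, 22088), Add(Add(Function('h')(-30), -10289), -10946)), Pow(M, -1)) = Mul(Add(Add(-33230, 22088), Add(Add(-10, -10289), -10946)), Pow(Rational(-42, 1700747), -1)) = Mul(Add(-11142, Add(-10299, -10946)), Rational(-1700747, 42)) = Mul(Add(-11142, -21245), Rational(-1700747, 42)) = Mul(-32387, Rational(-1700747, 42)) = Rational(55082093089, 42)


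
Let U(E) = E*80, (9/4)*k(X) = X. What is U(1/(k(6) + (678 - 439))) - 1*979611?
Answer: -142043547/145 ≈ -9.7961e+5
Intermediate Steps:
k(X) = 4*X/9
U(E) = 80*E
U(1/(k(6) + (678 - 439))) - 1*979611 = 80/((4/9)*6 + (678 - 439)) - 1*979611 = 80/(8/3 + 239) - 979611 = 80/(725/3) - 979611 = 80*(3/725) - 979611 = 48/145 - 979611 = -142043547/145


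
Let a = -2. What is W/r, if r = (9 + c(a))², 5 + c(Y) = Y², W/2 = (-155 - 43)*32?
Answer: -198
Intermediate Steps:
W = -12672 (W = 2*((-155 - 43)*32) = 2*(-198*32) = 2*(-6336) = -12672)
c(Y) = -5 + Y²
r = 64 (r = (9 + (-5 + (-2)²))² = (9 + (-5 + 4))² = (9 - 1)² = 8² = 64)
W/r = -12672/64 = -12672*1/64 = -198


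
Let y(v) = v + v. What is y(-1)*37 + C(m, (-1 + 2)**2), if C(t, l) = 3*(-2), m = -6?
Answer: -80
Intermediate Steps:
y(v) = 2*v
C(t, l) = -6
y(-1)*37 + C(m, (-1 + 2)**2) = (2*(-1))*37 - 6 = -2*37 - 6 = -74 - 6 = -80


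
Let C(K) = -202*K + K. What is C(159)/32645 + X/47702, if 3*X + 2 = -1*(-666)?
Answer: -2275924187/2335847685 ≈ -0.97435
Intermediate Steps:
X = 664/3 (X = -⅔ + (-1*(-666))/3 = -⅔ + (⅓)*666 = -⅔ + 222 = 664/3 ≈ 221.33)
C(K) = -201*K
C(159)/32645 + X/47702 = -201*159/32645 + (664/3)/47702 = -31959*1/32645 + (664/3)*(1/47702) = -31959/32645 + 332/71553 = -2275924187/2335847685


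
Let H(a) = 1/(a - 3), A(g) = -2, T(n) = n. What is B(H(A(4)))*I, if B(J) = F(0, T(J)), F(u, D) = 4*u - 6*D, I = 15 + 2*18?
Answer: 306/5 ≈ 61.200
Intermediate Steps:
I = 51 (I = 15 + 36 = 51)
H(a) = 1/(-3 + a)
F(u, D) = -6*D + 4*u
B(J) = -6*J (B(J) = -6*J + 4*0 = -6*J + 0 = -6*J)
B(H(A(4)))*I = -6/(-3 - 2)*51 = -6/(-5)*51 = -6*(-1/5)*51 = (6/5)*51 = 306/5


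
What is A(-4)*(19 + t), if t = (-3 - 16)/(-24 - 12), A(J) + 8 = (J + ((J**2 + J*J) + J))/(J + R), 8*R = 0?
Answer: -4921/18 ≈ -273.39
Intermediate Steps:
R = 0 (R = (1/8)*0 = 0)
A(J) = -8 + (2*J + 2*J**2)/J (A(J) = -8 + (J + ((J**2 + J*J) + J))/(J + 0) = -8 + (J + ((J**2 + J**2) + J))/J = -8 + (J + (2*J**2 + J))/J = -8 + (J + (J + 2*J**2))/J = -8 + (2*J + 2*J**2)/J)
t = 19/36 (t = -19/(-36) = -19*(-1/36) = 19/36 ≈ 0.52778)
A(-4)*(19 + t) = (-6 + 2*(-4))*(19 + 19/36) = (-6 - 8)*(703/36) = -14*703/36 = -4921/18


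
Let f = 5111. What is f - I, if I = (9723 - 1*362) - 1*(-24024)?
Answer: -28274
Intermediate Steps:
I = 33385 (I = (9723 - 362) + 24024 = 9361 + 24024 = 33385)
f - I = 5111 - 1*33385 = 5111 - 33385 = -28274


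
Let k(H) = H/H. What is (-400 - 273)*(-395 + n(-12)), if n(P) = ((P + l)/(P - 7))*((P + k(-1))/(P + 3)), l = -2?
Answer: 45354143/171 ≈ 2.6523e+5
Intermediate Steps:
k(H) = 1
n(P) = (1 + P)*(-2 + P)/((-7 + P)*(3 + P)) (n(P) = ((P - 2)/(P - 7))*((P + 1)/(P + 3)) = ((-2 + P)/(-7 + P))*((1 + P)/(3 + P)) = (1 + P)*(-2 + P)/((-7 + P)*(3 + P)))
(-400 - 273)*(-395 + n(-12)) = (-400 - 273)*(-395 + (2 - 12 - 1*(-12)**2)/(21 - 1*(-12)**2 + 4*(-12))) = -673*(-395 + (2 - 12 - 1*144)/(21 - 1*144 - 48)) = -673*(-395 + (2 - 12 - 144)/(21 - 144 - 48)) = -673*(-395 - 154/(-171)) = -673*(-395 - 1/171*(-154)) = -673*(-395 + 154/171) = -673*(-67391/171) = 45354143/171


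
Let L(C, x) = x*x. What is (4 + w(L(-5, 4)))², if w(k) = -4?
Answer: 0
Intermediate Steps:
L(C, x) = x²
(4 + w(L(-5, 4)))² = (4 - 4)² = 0² = 0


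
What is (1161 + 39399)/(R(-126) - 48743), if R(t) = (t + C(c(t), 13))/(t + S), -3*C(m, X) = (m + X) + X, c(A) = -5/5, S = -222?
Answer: -42344640/50887289 ≈ -0.83213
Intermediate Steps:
c(A) = -1 (c(A) = -5*⅕ = -1)
C(m, X) = -2*X/3 - m/3 (C(m, X) = -((m + X) + X)/3 = -((X + m) + X)/3 = -(m + 2*X)/3 = -2*X/3 - m/3)
R(t) = (-25/3 + t)/(-222 + t) (R(t) = (t + (-⅔*13 - ⅓*(-1)))/(t - 222) = (t + (-26/3 + ⅓))/(-222 + t) = (t - 25/3)/(-222 + t) = (-25/3 + t)/(-222 + t))
(1161 + 39399)/(R(-126) - 48743) = (1161 + 39399)/((-25/3 - 126)/(-222 - 126) - 48743) = 40560/(-403/3/(-348) - 48743) = 40560/(-1/348*(-403/3) - 48743) = 40560/(403/1044 - 48743) = 40560/(-50887289/1044) = 40560*(-1044/50887289) = -42344640/50887289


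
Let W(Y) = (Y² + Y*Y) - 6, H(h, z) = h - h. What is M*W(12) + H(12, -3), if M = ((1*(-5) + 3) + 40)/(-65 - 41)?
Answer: -5358/53 ≈ -101.09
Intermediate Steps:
H(h, z) = 0
W(Y) = -6 + 2*Y² (W(Y) = (Y² + Y²) - 6 = 2*Y² - 6 = -6 + 2*Y²)
M = -19/53 (M = ((-5 + 3) + 40)/(-106) = (-2 + 40)*(-1/106) = 38*(-1/106) = -19/53 ≈ -0.35849)
M*W(12) + H(12, -3) = -19*(-6 + 2*12²)/53 + 0 = -19*(-6 + 2*144)/53 + 0 = -19*(-6 + 288)/53 + 0 = -19/53*282 + 0 = -5358/53 + 0 = -5358/53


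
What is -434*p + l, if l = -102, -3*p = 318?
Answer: 45902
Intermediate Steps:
p = -106 (p = -⅓*318 = -106)
-434*p + l = -434*(-106) - 102 = 46004 - 102 = 45902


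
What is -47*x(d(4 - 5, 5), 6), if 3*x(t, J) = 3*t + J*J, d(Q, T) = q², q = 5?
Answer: -1739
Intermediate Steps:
d(Q, T) = 25 (d(Q, T) = 5² = 25)
x(t, J) = t + J²/3 (x(t, J) = (3*t + J*J)/3 = (3*t + J²)/3 = (J² + 3*t)/3 = t + J²/3)
-47*x(d(4 - 5, 5), 6) = -47*(25 + (⅓)*6²) = -47*(25 + (⅓)*36) = -47*(25 + 12) = -47*37 = -1739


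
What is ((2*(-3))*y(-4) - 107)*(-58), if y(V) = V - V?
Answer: 6206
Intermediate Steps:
y(V) = 0
((2*(-3))*y(-4) - 107)*(-58) = ((2*(-3))*0 - 107)*(-58) = (-6*0 - 107)*(-58) = (0 - 107)*(-58) = -107*(-58) = 6206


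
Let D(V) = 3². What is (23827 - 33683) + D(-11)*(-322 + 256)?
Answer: -10450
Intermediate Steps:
D(V) = 9
(23827 - 33683) + D(-11)*(-322 + 256) = (23827 - 33683) + 9*(-322 + 256) = -9856 + 9*(-66) = -9856 - 594 = -10450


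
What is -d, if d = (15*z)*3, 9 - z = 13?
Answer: 180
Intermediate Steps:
z = -4 (z = 9 - 1*13 = 9 - 13 = -4)
d = -180 (d = (15*(-4))*3 = -60*3 = -180)
-d = -1*(-180) = 180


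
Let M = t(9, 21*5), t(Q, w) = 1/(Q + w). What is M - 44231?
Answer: -5042333/114 ≈ -44231.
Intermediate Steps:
M = 1/114 (M = 1/(9 + 21*5) = 1/(9 + 105) = 1/114 ≈ 0.0087719)
M - 44231 = 1/114 - 44231 = -5042333/114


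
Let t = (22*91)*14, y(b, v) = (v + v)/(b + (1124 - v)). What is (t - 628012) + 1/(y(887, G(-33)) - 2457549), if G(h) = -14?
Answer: -2985842427213977/4976536753 ≈ -5.9998e+5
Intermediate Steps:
y(b, v) = 2*v/(1124 + b - v) (y(b, v) = (2*v)/(1124 + b - v) = 2*v/(1124 + b - v))
t = 28028 (t = 2002*14 = 28028)
(t - 628012) + 1/(y(887, G(-33)) - 2457549) = (28028 - 628012) + 1/(2*(-14)/(1124 + 887 - 1*(-14)) - 2457549) = -599984 + 1/(2*(-14)/(1124 + 887 + 14) - 2457549) = -599984 + 1/(2*(-14)/2025 - 2457549) = -599984 + 1/(2*(-14)*(1/2025) - 2457549) = -599984 + 1/(-28/2025 - 2457549) = -599984 + 1/(-4976536753/2025) = -599984 - 2025/4976536753 = -2985842427213977/4976536753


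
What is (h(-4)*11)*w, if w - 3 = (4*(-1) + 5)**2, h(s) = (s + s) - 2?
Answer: -440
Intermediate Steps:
h(s) = -2 + 2*s (h(s) = 2*s - 2 = -2 + 2*s)
w = 4 (w = 3 + (4*(-1) + 5)**2 = 3 + (-4 + 5)**2 = 3 + 1**2 = 3 + 1 = 4)
(h(-4)*11)*w = ((-2 + 2*(-4))*11)*4 = ((-2 - 8)*11)*4 = -10*11*4 = -110*4 = -440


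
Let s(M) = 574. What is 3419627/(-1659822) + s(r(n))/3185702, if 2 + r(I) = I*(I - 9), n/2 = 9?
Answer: -5446479917663/2643849132522 ≈ -2.0601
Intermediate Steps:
n = 18 (n = 2*9 = 18)
r(I) = -2 + I*(-9 + I) (r(I) = -2 + I*(I - 9) = -2 + I*(-9 + I))
3419627/(-1659822) + s(r(n))/3185702 = 3419627/(-1659822) + 574/3185702 = 3419627*(-1/1659822) + 574*(1/3185702) = -3419627/1659822 + 287/1592851 = -5446479917663/2643849132522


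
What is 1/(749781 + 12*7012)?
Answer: 1/833925 ≈ 1.1991e-6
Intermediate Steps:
1/(749781 + 12*7012) = 1/(749781 + 84144) = 1/833925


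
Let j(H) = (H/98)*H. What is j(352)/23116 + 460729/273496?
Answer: 134700997707/77446135816 ≈ 1.7393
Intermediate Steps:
j(H) = H**2/98 (j(H) = (H*(1/98))*H = (H/98)*H = H**2/98)
j(352)/23116 + 460729/273496 = ((1/98)*352**2)/23116 + 460729/273496 = ((1/98)*123904)*(1/23116) + 460729*(1/273496) = (61952/49)*(1/23116) + 460729/273496 = 15488/283171 + 460729/273496 = 134700997707/77446135816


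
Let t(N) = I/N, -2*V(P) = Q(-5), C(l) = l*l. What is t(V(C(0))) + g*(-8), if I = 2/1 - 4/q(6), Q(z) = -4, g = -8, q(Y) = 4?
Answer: 129/2 ≈ 64.500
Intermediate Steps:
C(l) = l²
I = 1 (I = 2/1 - 4/4 = 2*1 - 4*¼ = 2 - 1 = 1)
V(P) = 2 (V(P) = -½*(-4) = 2)
t(N) = 1/N
t(V(C(0))) + g*(-8) = 1/2 - 8*(-8) = ½ + 64 = 129/2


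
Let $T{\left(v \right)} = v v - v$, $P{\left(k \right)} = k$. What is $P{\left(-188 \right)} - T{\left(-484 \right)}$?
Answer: $-234928$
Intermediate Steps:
$T{\left(v \right)} = v^{2} - v$
$P{\left(-188 \right)} - T{\left(-484 \right)} = -188 - - 484 \left(-1 - 484\right) = -188 - \left(-484\right) \left(-485\right) = -188 - 234740 = -234928$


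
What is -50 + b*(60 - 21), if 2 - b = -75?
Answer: 2953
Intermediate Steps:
b = 77 (b = 2 - 1*(-75) = 2 + 75 = 77)
-50 + b*(60 - 21) = -50 + 77*(60 - 21) = -50 + 77*39 = -50 + 3003 = 2953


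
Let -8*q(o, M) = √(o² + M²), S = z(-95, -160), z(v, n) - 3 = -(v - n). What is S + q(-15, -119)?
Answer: -62 - √14386/8 ≈ -76.993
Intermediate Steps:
z(v, n) = 3 + n - v (z(v, n) = 3 - (v - n) = 3 + (n - v) = 3 + n - v)
S = -62 (S = 3 - 160 - 1*(-95) = 3 - 160 + 95 = -62)
q(o, M) = -√(M² + o²)/8 (q(o, M) = -√(o² + M²)/8 = -√(M² + o²)/8)
S + q(-15, -119) = -62 - √((-119)² + (-15)²)/8 = -62 - √(14161 + 225)/8 = -62 - √14386/8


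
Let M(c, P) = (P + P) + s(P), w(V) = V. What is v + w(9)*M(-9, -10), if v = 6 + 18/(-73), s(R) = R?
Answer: -19290/73 ≈ -264.25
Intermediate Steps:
M(c, P) = 3*P (M(c, P) = (P + P) + P = 2*P + P = 3*P)
v = 420/73 (v = 6 + 18*(-1/73) = 6 - 18/73 = 420/73 ≈ 5.7534)
v + w(9)*M(-9, -10) = 420/73 + 9*(3*(-10)) = 420/73 + 9*(-30) = 420/73 - 270 = -19290/73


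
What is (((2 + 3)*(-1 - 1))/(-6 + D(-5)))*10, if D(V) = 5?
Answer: 100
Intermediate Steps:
(((2 + 3)*(-1 - 1))/(-6 + D(-5)))*10 = (((2 + 3)*(-1 - 1))/(-6 + 5))*10 = ((5*(-2))/(-1))*10 = -1*(-10)*10 = 10*10 = 100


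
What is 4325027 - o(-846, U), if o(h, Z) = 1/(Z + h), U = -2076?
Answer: 12637728895/2922 ≈ 4.3250e+6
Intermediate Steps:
4325027 - o(-846, U) = 4325027 - 1/(-2076 - 846) = 4325027 - 1/(-2922) = 4325027 - 1*(-1/2922) = 4325027 + 1/2922 = 12637728895/2922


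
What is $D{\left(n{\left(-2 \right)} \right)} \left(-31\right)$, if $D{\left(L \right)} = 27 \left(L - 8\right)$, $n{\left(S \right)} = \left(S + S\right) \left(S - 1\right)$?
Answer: $-3348$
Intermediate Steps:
$n{\left(S \right)} = 2 S \left(-1 + S\right)$
$D{\left(L \right)} = -216 + 27 L$ ($D{\left(L \right)} = 27 \left(-8 + L\right) = -216 + 27 L$)
$D{\left(n{\left(-2 \right)} \right)} \left(-31\right) = \left(-216 + 27 \cdot 2 \left(-2\right) \left(-1 - 2\right)\right) \left(-31\right) = \left(-216 + 27 \cdot 2 \left(-2\right) \left(-3\right)\right) \left(-31\right) = \left(-216 + 27 \cdot 12\right) \left(-31\right) = \left(-216 + 324\right) \left(-31\right) = 108 \left(-31\right) = -3348$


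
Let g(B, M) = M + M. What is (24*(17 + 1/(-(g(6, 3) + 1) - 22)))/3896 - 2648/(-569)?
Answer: 38237548/8035987 ≈ 4.7583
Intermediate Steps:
g(B, M) = 2*M
(24*(17 + 1/(-(g(6, 3) + 1) - 22)))/3896 - 2648/(-569) = (24*(17 + 1/(-(2*3 + 1) - 22)))/3896 - 2648/(-569) = (24*(17 + 1/(-(6 + 1) - 22)))*(1/3896) - 2648*(-1/569) = (24*(17 + 1/(-1*7 - 22)))*(1/3896) + 2648/569 = (24*(17 + 1/(-7 - 22)))*(1/3896) + 2648/569 = (24*(17 + 1/(-29)))*(1/3896) + 2648/569 = (24*(17 - 1/29))*(1/3896) + 2648/569 = (24*(492/29))*(1/3896) + 2648/569 = (11808/29)*(1/3896) + 2648/569 = 1476/14123 + 2648/569 = 38237548/8035987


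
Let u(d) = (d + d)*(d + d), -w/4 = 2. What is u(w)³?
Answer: 16777216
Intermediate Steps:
w = -8 (w = -4*2 = -8)
u(d) = 4*d² (u(d) = (2*d)*(2*d) = 4*d²)
u(w)³ = (4*(-8)²)³ = (4*64)³ = 256³ = 16777216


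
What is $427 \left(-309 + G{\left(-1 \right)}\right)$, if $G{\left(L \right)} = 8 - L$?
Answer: $-128100$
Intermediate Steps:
$427 \left(-309 + G{\left(-1 \right)}\right) = 427 \left(-309 + \left(8 - -1\right)\right) = 427 \left(-309 + \left(8 + 1\right)\right) = 427 \left(-309 + 9\right) = 427 \left(-300\right) = -128100$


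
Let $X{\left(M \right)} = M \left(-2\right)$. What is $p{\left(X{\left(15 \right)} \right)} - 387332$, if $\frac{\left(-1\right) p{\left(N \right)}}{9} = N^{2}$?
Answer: $-395432$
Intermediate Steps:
$X{\left(M \right)} = - 2 M$
$p{\left(N \right)} = - 9 N^{2}$
$p{\left(X{\left(15 \right)} \right)} - 387332 = - 9 \left(\left(-2\right) 15\right)^{2} - 387332 = - 9 \left(-30\right)^{2} - 387332 = \left(-9\right) 900 - 387332 = -8100 - 387332 = -395432$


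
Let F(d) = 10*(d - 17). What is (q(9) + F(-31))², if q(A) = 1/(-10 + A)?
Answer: 231361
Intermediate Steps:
F(d) = -170 + 10*d (F(d) = 10*(-17 + d) = -170 + 10*d)
(q(9) + F(-31))² = (1/(-10 + 9) + (-170 + 10*(-31)))² = (1/(-1) + (-170 - 310))² = (-1 - 480)² = (-481)² = 231361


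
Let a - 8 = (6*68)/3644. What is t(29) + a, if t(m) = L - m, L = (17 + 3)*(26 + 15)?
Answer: 727991/911 ≈ 799.11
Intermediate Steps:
L = 820 (L = 20*41 = 820)
t(m) = 820 - m
a = 7390/911 (a = 8 + (6*68)/3644 = 8 + 408*(1/3644) = 8 + 102/911 = 7390/911 ≈ 8.1120)
t(29) + a = (820 - 1*29) + 7390/911 = (820 - 29) + 7390/911 = 791 + 7390/911 = 727991/911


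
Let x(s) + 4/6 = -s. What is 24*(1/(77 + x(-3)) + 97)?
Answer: 277068/119 ≈ 2328.3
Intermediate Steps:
x(s) = -⅔ - s
24*(1/(77 + x(-3)) + 97) = 24*(1/(77 + (-⅔ - 1*(-3))) + 97) = 24*(1/(77 + (-⅔ + 3)) + 97) = 24*(1/(77 + 7/3) + 97) = 24*(1/(238/3) + 97) = 24*(3/238 + 97) = 24*(23089/238) = 277068/119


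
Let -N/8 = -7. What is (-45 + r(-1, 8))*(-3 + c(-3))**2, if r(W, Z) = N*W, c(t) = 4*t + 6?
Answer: -8181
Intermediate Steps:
N = 56 (N = -8*(-7) = 56)
c(t) = 6 + 4*t
r(W, Z) = 56*W
(-45 + r(-1, 8))*(-3 + c(-3))**2 = (-45 + 56*(-1))*(-3 + (6 + 4*(-3)))**2 = (-45 - 56)*(-3 + (6 - 12))**2 = -101*(-3 - 6)**2 = -101*(-9)**2 = -101*81 = -8181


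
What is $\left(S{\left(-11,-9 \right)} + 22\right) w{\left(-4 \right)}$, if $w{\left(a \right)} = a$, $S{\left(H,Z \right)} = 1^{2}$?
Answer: $-92$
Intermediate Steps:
$S{\left(H,Z \right)} = 1$
$\left(S{\left(-11,-9 \right)} + 22\right) w{\left(-4 \right)} = \left(1 + 22\right) \left(-4\right) = 23 \left(-4\right) = -92$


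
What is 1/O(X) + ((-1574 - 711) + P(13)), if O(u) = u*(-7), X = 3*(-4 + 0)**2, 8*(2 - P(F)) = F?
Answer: -767635/336 ≈ -2284.6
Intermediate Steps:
P(F) = 2 - F/8
X = 48 (X = 3*(-4)**2 = 3*16 = 48)
O(u) = -7*u
1/O(X) + ((-1574 - 711) + P(13)) = 1/(-7*48) + ((-1574 - 711) + (2 - 1/8*13)) = 1/(-336) + (-2285 + (2 - 13/8)) = -1/336 + (-2285 + 3/8) = -1/336 - 18277/8 = -767635/336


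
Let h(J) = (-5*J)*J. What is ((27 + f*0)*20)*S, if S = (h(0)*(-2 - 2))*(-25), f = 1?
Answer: 0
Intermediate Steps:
h(J) = -5*J²
S = 0 (S = ((-5*0²)*(-2 - 2))*(-25) = (-5*0*(-4))*(-25) = (0*(-4))*(-25) = 0*(-25) = 0)
((27 + f*0)*20)*S = ((27 + 1*0)*20)*0 = ((27 + 0)*20)*0 = (27*20)*0 = 540*0 = 0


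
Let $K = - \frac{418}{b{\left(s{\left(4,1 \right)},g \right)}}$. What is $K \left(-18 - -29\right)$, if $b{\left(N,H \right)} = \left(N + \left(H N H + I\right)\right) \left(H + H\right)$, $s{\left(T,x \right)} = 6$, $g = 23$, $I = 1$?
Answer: $- \frac{2299}{73163} \approx -0.031423$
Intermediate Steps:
$b{\left(N,H \right)} = 2 H \left(1 + N + N H^{2}\right)$ ($b{\left(N,H \right)} = \left(N + \left(H N H + 1\right)\right) \left(H + H\right) = \left(N + \left(N H^{2} + 1\right)\right) 2 H = \left(N + \left(1 + N H^{2}\right)\right) 2 H = \left(1 + N + N H^{2}\right) 2 H = 2 H \left(1 + N + N H^{2}\right)$)
$K = - \frac{209}{73163}$ ($K = - \frac{418}{2 \cdot 23 \left(1 + 6 + 6 \cdot 23^{2}\right)} = - \frac{418}{2 \cdot 23 \left(1 + 6 + 6 \cdot 529\right)} = - \frac{418}{2 \cdot 23 \left(1 + 6 + 3174\right)} = - \frac{418}{2 \cdot 23 \cdot 3181} = - \frac{418}{146326} = \left(-418\right) \frac{1}{146326} = - \frac{209}{73163} \approx -0.0028566$)
$K \left(-18 - -29\right) = - \frac{209 \left(-18 - -29\right)}{73163} = - \frac{209 \left(-18 + 29\right)}{73163} = \left(- \frac{209}{73163}\right) 11 = - \frac{2299}{73163}$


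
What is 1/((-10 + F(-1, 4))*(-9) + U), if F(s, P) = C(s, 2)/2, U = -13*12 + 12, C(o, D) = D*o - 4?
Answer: -1/27 ≈ -0.037037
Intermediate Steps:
C(o, D) = -4 + D*o
U = -144 (U = -156 + 12 = -144)
F(s, P) = -2 + s (F(s, P) = (-4 + 2*s)/2 = (-4 + 2*s)*(½) = -2 + s)
1/((-10 + F(-1, 4))*(-9) + U) = 1/((-10 + (-2 - 1))*(-9) - 144) = 1/((-10 - 3)*(-9) - 144) = 1/(-13*(-9) - 144) = 1/(117 - 144) = 1/(-27) = -1/27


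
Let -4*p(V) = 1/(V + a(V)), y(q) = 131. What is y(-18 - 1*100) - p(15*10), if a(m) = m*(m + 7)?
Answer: 12418801/94800 ≈ 131.00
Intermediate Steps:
a(m) = m*(7 + m)
p(V) = -1/(4*(V + V*(7 + V)))
y(-18 - 1*100) - p(15*10) = 131 - (-1)/(4*(15*10)*(8 + 15*10)) = 131 - (-1)/(4*150*(8 + 150)) = 131 - (-1)/(4*150*158) = 131 - 1*(-1/94800) = 131 + 1/94800 = 12418801/94800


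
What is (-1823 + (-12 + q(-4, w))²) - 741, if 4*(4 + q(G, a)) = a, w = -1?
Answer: -36799/16 ≈ -2299.9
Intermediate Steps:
q(G, a) = -4 + a/4
(-1823 + (-12 + q(-4, w))²) - 741 = (-1823 + (-12 + (-4 + (¼)*(-1)))²) - 741 = (-1823 + (-12 + (-4 - ¼))²) - 741 = (-1823 + (-12 - 17/4)²) - 741 = (-1823 + (-65/4)²) - 741 = (-1823 + 4225/16) - 741 = -24943/16 - 741 = -36799/16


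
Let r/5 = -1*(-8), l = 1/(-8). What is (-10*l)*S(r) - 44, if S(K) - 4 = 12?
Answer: -24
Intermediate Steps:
l = -1/8 ≈ -0.12500
r = 40 (r = 5*(-1*(-8)) = 5*8 = 40)
S(K) = 16 (S(K) = 4 + 12 = 16)
(-10*l)*S(r) - 44 = -10*(-1/8)*16 - 44 = (5/4)*16 - 44 = 20 - 44 = -24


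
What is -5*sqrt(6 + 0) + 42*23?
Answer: 966 - 5*sqrt(6) ≈ 953.75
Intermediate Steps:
-5*sqrt(6 + 0) + 42*23 = -5*sqrt(6) + 966 = 966 - 5*sqrt(6)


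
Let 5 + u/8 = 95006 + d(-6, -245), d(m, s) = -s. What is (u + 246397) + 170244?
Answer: 1178609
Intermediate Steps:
u = 761968 (u = -40 + 8*(95006 - 1*(-245)) = -40 + 8*(95006 + 245) = -40 + 8*95251 = -40 + 762008 = 761968)
(u + 246397) + 170244 = (761968 + 246397) + 170244 = 1008365 + 170244 = 1178609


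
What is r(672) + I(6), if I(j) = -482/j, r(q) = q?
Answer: 1775/3 ≈ 591.67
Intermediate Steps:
r(672) + I(6) = 672 - 482/6 = 672 - 482*⅙ = 672 - 241/3 = 1775/3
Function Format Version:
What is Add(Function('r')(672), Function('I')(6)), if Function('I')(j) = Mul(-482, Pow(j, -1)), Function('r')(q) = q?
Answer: Rational(1775, 3) ≈ 591.67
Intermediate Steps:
Add(Function('r')(672), Function('I')(6)) = Add(672, Mul(-482, Pow(6, -1))) = Add(672, Mul(-482, Rational(1, 6))) = Add(672, Rational(-241, 3)) = Rational(1775, 3)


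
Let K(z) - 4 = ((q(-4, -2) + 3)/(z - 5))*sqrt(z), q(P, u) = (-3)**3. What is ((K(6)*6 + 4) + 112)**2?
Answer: 144016 - 40320*sqrt(6) ≈ 45253.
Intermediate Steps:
q(P, u) = -27
K(z) = 4 - 24*sqrt(z)/(-5 + z) (K(z) = 4 + ((-27 + 3)/(z - 5))*sqrt(z) = 4 + (-24/(-5 + z))*sqrt(z) = 4 - 24*sqrt(z)/(-5 + z))
((K(6)*6 + 4) + 112)**2 = (((4*(-5 + 6 - 6*sqrt(6))/(-5 + 6))*6 + 4) + 112)**2 = (((4*(1 - 6*sqrt(6))/1)*6 + 4) + 112)**2 = (((4*1*(1 - 6*sqrt(6)))*6 + 4) + 112)**2 = (((4 - 24*sqrt(6))*6 + 4) + 112)**2 = (((24 - 144*sqrt(6)) + 4) + 112)**2 = ((28 - 144*sqrt(6)) + 112)**2 = (140 - 144*sqrt(6))**2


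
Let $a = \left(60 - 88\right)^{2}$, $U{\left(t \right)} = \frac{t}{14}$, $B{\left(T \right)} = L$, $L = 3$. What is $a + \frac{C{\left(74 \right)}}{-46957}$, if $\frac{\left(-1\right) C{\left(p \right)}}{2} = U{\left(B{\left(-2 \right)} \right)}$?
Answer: $\frac{257700019}{328699} \approx 784.0$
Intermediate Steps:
$B{\left(T \right)} = 3$
$U{\left(t \right)} = \frac{t}{14}$ ($U{\left(t \right)} = t \frac{1}{14} = \frac{t}{14}$)
$C{\left(p \right)} = - \frac{3}{7}$ ($C{\left(p \right)} = - 2 \cdot \frac{1}{14} \cdot 3 = \left(-2\right) \frac{3}{14} = - \frac{3}{7}$)
$a = 784$ ($a = \left(-28\right)^{2} = 784$)
$a + \frac{C{\left(74 \right)}}{-46957} = 784 - \frac{3}{7 \left(-46957\right)} = 784 - - \frac{3}{328699} = 784 + \frac{3}{328699} = \frac{257700019}{328699}$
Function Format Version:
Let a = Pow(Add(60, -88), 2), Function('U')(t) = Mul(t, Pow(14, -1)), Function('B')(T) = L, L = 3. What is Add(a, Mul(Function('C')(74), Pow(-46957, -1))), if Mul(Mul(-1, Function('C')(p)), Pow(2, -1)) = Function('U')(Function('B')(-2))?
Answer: Rational(257700019, 328699) ≈ 784.00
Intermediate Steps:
Function('B')(T) = 3
Function('U')(t) = Mul(Rational(1, 14), t) (Function('U')(t) = Mul(t, Rational(1, 14)) = Mul(Rational(1, 14), t))
Function('C')(p) = Rational(-3, 7) (Function('C')(p) = Mul(-2, Mul(Rational(1, 14), 3)) = Mul(-2, Rational(3, 14)) = Rational(-3, 7))
a = 784 (a = Pow(-28, 2) = 784)
Add(a, Mul(Function('C')(74), Pow(-46957, -1))) = Add(784, Mul(Rational(-3, 7), Pow(-46957, -1))) = Add(784, Mul(Rational(-3, 7), Rational(-1, 46957))) = Add(784, Rational(3, 328699)) = Rational(257700019, 328699)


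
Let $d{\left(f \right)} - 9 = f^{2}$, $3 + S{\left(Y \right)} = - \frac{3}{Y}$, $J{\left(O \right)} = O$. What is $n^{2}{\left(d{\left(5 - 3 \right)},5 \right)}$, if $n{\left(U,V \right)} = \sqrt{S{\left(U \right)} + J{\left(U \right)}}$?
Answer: $\frac{127}{13} \approx 9.7692$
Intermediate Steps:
$S{\left(Y \right)} = -3 - \frac{3}{Y}$
$d{\left(f \right)} = 9 + f^{2}$
$n{\left(U,V \right)} = \sqrt{-3 + U - \frac{3}{U}}$ ($n{\left(U,V \right)} = \sqrt{\left(-3 - \frac{3}{U}\right) + U} = \sqrt{-3 + U - \frac{3}{U}}$)
$n^{2}{\left(d{\left(5 - 3 \right)},5 \right)} = \left(\sqrt{-3 + \left(9 + \left(5 - 3\right)^{2}\right) - \frac{3}{9 + \left(5 - 3\right)^{2}}}\right)^{2} = \left(\sqrt{-3 + \left(9 + 2^{2}\right) - \frac{3}{9 + 2^{2}}}\right)^{2} = \left(\sqrt{-3 + \left(9 + 4\right) - \frac{3}{9 + 4}}\right)^{2} = \left(\sqrt{-3 + 13 - \frac{3}{13}}\right)^{2} = \left(\sqrt{\frac{127}{13}}\right)^{2} = \left(\frac{\sqrt{1651}}{13}\right)^{2} = \frac{127}{13}$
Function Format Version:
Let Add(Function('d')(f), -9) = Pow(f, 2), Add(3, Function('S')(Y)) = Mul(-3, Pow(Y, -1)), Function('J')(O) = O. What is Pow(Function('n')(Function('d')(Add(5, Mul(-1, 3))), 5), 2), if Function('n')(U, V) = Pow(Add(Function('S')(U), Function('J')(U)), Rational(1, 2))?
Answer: Rational(127, 13) ≈ 9.7692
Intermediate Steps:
Function('S')(Y) = Add(-3, Mul(-3, Pow(Y, -1)))
Function('d')(f) = Add(9, Pow(f, 2))
Function('n')(U, V) = Pow(Add(-3, U, Mul(-3, Pow(U, -1))), Rational(1, 2)) (Function('n')(U, V) = Pow(Add(Add(-3, Mul(-3, Pow(U, -1))), U), Rational(1, 2)) = Pow(Add(-3, U, Mul(-3, Pow(U, -1))), Rational(1, 2)))
Pow(Function('n')(Function('d')(Add(5, Mul(-1, 3))), 5), 2) = Pow(Pow(Add(-3, Add(9, Pow(Add(5, Mul(-1, 3)), 2)), Mul(-3, Pow(Add(9, Pow(Add(5, Mul(-1, 3)), 2)), -1))), Rational(1, 2)), 2) = Pow(Pow(Add(-3, Add(9, Pow(Add(5, -3), 2)), Mul(-3, Pow(Add(9, Pow(Add(5, -3), 2)), -1))), Rational(1, 2)), 2) = Pow(Pow(Add(-3, Add(9, Pow(2, 2)), Mul(-3, Pow(Add(9, Pow(2, 2)), -1))), Rational(1, 2)), 2) = Pow(Pow(Add(-3, Add(9, 4), Mul(-3, Pow(Add(9, 4), -1))), Rational(1, 2)), 2) = Pow(Pow(Add(-3, 13, Mul(-3, Pow(13, -1))), Rational(1, 2)), 2) = Pow(Pow(Add(-3, 13, Mul(-3, Rational(1, 13))), Rational(1, 2)), 2) = Pow(Pow(Add(-3, 13, Rational(-3, 13)), Rational(1, 2)), 2) = Pow(Pow(Rational(127, 13), Rational(1, 2)), 2) = Pow(Mul(Rational(1, 13), Pow(1651, Rational(1, 2))), 2) = Rational(127, 13)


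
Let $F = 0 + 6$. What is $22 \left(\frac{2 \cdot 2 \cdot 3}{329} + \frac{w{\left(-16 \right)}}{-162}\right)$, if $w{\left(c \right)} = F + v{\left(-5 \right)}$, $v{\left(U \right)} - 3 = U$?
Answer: $\frac{6908}{26649} \approx 0.25922$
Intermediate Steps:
$v{\left(U \right)} = 3 + U$
$F = 6$
$w{\left(c \right)} = 4$ ($w{\left(c \right)} = 6 + \left(3 - 5\right) = 6 - 2 = 4$)
$22 \left(\frac{2 \cdot 2 \cdot 3}{329} + \frac{w{\left(-16 \right)}}{-162}\right) = 22 \left(\frac{2 \cdot 2 \cdot 3}{329} + \frac{4}{-162}\right) = 22 \left(4 \cdot 3 \cdot \frac{1}{329} + 4 \left(- \frac{1}{162}\right)\right) = 22 \left(12 \cdot \frac{1}{329} - \frac{2}{81}\right) = 22 \left(\frac{12}{329} - \frac{2}{81}\right) = 22 \cdot \frac{314}{26649} = \frac{6908}{26649}$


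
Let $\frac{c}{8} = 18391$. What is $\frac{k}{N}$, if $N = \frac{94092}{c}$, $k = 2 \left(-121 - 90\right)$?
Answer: $- \frac{15522004}{23523} \approx -659.87$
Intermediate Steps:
$c = 147128$ ($c = 8 \cdot 18391 = 147128$)
$k = -422$ ($k = 2 \left(-211\right) = -422$)
$N = \frac{23523}{36782}$ ($N = \frac{94092}{147128} = 94092 \cdot \frac{1}{147128} = \frac{23523}{36782} \approx 0.63952$)
$\frac{k}{N} = - \frac{422}{\frac{23523}{36782}} = \left(-422\right) \frac{36782}{23523} = - \frac{15522004}{23523}$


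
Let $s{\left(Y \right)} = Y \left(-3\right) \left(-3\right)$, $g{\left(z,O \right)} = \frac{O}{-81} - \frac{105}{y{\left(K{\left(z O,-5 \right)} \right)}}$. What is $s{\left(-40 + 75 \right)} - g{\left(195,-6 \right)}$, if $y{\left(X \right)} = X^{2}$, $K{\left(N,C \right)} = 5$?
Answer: $\frac{43082}{135} \approx 319.13$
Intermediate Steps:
$g{\left(z,O \right)} = - \frac{21}{5} - \frac{O}{81}$ ($g{\left(z,O \right)} = \frac{O}{-81} - \frac{105}{5^{2}} = O \left(- \frac{1}{81}\right) - \frac{105}{25} = - \frac{O}{81} - \frac{21}{5} = - \frac{21}{5} - \frac{O}{81}$)
$s{\left(Y \right)} = 9 Y$ ($s{\left(Y \right)} = - 3 Y \left(-3\right) = 9 Y$)
$s{\left(-40 + 75 \right)} - g{\left(195,-6 \right)} = 9 \left(-40 + 75\right) - \left(- \frac{21}{5} - - \frac{2}{27}\right) = 9 \cdot 35 - \left(- \frac{21}{5} + \frac{2}{27}\right) = 315 - - \frac{557}{135} = 315 + \frac{557}{135} = \frac{43082}{135}$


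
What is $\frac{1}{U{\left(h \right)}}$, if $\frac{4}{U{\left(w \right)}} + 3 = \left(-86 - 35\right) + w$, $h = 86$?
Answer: $- \frac{19}{2} \approx -9.5$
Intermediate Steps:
$U{\left(w \right)} = \frac{4}{-124 + w}$ ($U{\left(w \right)} = \frac{4}{-3 + \left(\left(-86 - 35\right) + w\right)} = \frac{4}{-3 + \left(-121 + w\right)} = \frac{4}{-124 + w}$)
$\frac{1}{U{\left(h \right)}} = \frac{1}{4 \frac{1}{-124 + 86}} = \frac{1}{4 \frac{1}{-38}} = \frac{1}{4 \left(- \frac{1}{38}\right)} = \frac{1}{- \frac{2}{19}} = - \frac{19}{2}$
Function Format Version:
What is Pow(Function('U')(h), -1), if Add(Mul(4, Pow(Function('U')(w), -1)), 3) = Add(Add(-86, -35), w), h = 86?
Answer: Rational(-19, 2) ≈ -9.5000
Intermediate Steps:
Function('U')(w) = Mul(4, Pow(Add(-124, w), -1)) (Function('U')(w) = Mul(4, Pow(Add(-3, Add(Add(-86, -35), w)), -1)) = Mul(4, Pow(Add(-3, Add(-121, w)), -1)) = Mul(4, Pow(Add(-124, w), -1)))
Pow(Function('U')(h), -1) = Pow(Mul(4, Pow(Add(-124, 86), -1)), -1) = Pow(Mul(4, Pow(-38, -1)), -1) = Pow(Mul(4, Rational(-1, 38)), -1) = Pow(Rational(-2, 19), -1) = Rational(-19, 2)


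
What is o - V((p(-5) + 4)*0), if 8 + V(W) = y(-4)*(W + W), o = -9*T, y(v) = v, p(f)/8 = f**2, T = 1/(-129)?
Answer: 347/43 ≈ 8.0698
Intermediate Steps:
T = -1/129 ≈ -0.0077519
p(f) = 8*f**2
o = 3/43 (o = -9*(-1/129) = 3/43 ≈ 0.069767)
V(W) = -8 - 8*W (V(W) = -8 - 4*(W + W) = -8 - 8*W)
o - V((p(-5) + 4)*0) = 3/43 - (-8 - 8*(8*(-5)**2 + 4)*0) = 3/43 - (-8 - 8*(8*25 + 4)*0) = 3/43 - (-8 - 8*(200 + 4)*0) = 3/43 - (-8 - 1632*0) = 3/43 - (-8 - 8*0) = 3/43 - (-8 + 0) = 3/43 - 1*(-8) = 3/43 + 8 = 347/43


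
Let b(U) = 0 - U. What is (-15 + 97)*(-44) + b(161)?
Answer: -3769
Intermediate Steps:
b(U) = -U
(-15 + 97)*(-44) + b(161) = (-15 + 97)*(-44) - 1*161 = 82*(-44) - 161 = -3608 - 161 = -3769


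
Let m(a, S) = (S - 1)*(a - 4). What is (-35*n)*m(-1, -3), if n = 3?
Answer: -2100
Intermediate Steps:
m(a, S) = (-1 + S)*(-4 + a)
(-35*n)*m(-1, -3) = (-35*3)*(4 - 1*(-1) - 4*(-3) - 3*(-1)) = -105*(4 + 1 + 12 + 3) = -105*20 = -2100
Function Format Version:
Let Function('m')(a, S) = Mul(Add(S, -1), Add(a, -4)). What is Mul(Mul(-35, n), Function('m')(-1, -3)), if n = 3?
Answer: -2100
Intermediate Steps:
Function('m')(a, S) = Mul(Add(-1, S), Add(-4, a))
Mul(Mul(-35, n), Function('m')(-1, -3)) = Mul(Mul(-35, 3), Add(4, Mul(-1, -1), Mul(-4, -3), Mul(-3, -1))) = Mul(-105, Add(4, 1, 12, 3)) = Mul(-105, 20) = -2100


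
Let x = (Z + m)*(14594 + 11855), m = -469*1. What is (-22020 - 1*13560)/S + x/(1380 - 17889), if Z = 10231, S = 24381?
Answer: -699515894422/44722881 ≈ -15641.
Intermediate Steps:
m = -469
x = 258195138 (x = (10231 - 469)*(14594 + 11855) = 9762*26449 = 258195138)
(-22020 - 1*13560)/S + x/(1380 - 17889) = (-22020 - 1*13560)/24381 + 258195138/(1380 - 17889) = (-22020 - 13560)*(1/24381) + 258195138/(-16509) = -35580*1/24381 + 258195138*(-1/16509) = -11860/8127 - 86065046/5503 = -699515894422/44722881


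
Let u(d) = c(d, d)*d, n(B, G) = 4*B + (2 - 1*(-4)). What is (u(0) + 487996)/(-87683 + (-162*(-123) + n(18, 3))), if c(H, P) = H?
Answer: -487996/67679 ≈ -7.2104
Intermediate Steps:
n(B, G) = 6 + 4*B (n(B, G) = 4*B + (2 + 4) = 4*B + 6 = 6 + 4*B)
u(d) = d**2 (u(d) = d*d = d**2)
(u(0) + 487996)/(-87683 + (-162*(-123) + n(18, 3))) = (0**2 + 487996)/(-87683 + (-162*(-123) + (6 + 4*18))) = (0 + 487996)/(-87683 + (19926 + (6 + 72))) = 487996/(-87683 + (19926 + 78)) = 487996/(-87683 + 20004) = 487996/(-67679) = 487996*(-1/67679) = -487996/67679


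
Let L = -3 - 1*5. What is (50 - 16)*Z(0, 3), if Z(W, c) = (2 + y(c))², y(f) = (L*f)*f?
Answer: 166600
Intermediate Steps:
L = -8 (L = -3 - 5 = -8)
y(f) = -8*f² (y(f) = (-8*f)*f = -8*f²)
Z(W, c) = (2 - 8*c²)²
(50 - 16)*Z(0, 3) = (50 - 16)*(4*(-1 + 4*3²)²) = 34*(4*(-1 + 4*9)²) = 34*(4*(-1 + 36)²) = 34*(4*35²) = 34*(4*1225) = 34*4900 = 166600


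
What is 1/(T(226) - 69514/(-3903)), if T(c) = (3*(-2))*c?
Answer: -3903/5222954 ≈ -0.00074728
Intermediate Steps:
T(c) = -6*c
1/(T(226) - 69514/(-3903)) = 1/(-6*226 - 69514/(-3903)) = 1/(-1356 - 69514*(-1/3903)) = 1/(-1356 + 69514/3903) = 1/(-5222954/3903) = -3903/5222954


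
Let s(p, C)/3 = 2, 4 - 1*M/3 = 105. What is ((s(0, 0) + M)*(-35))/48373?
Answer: 10395/48373 ≈ 0.21489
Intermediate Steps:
M = -303 (M = 12 - 3*105 = 12 - 315 = -303)
s(p, C) = 6 (s(p, C) = 3*2 = 6)
((s(0, 0) + M)*(-35))/48373 = ((6 - 303)*(-35))/48373 = -297*(-35)*(1/48373) = 10395*(1/48373) = 10395/48373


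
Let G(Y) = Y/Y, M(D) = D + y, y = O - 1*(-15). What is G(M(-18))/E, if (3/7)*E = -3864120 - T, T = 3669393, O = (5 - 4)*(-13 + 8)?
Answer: -1/17578197 ≈ -5.6889e-8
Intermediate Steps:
O = -5 (O = 1*(-5) = -5)
E = -17578197 (E = 7*(-3864120 - 1*3669393)/3 = 7*(-3864120 - 3669393)/3 = (7/3)*(-7533513) = -17578197)
y = 10 (y = -5 - 1*(-15) = -5 + 15 = 10)
M(D) = 10 + D (M(D) = D + 10 = 10 + D)
G(Y) = 1
G(M(-18))/E = 1/(-17578197) = 1*(-1/17578197) = -1/17578197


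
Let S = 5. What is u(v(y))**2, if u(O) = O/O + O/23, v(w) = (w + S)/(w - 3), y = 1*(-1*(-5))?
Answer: 784/529 ≈ 1.4820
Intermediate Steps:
y = 5 (y = 1*5 = 5)
v(w) = (5 + w)/(-3 + w) (v(w) = (w + 5)/(w - 3) = (5 + w)/(-3 + w))
u(O) = 1 + O/23 (u(O) = 1 + O*(1/23) = 1 + O/23)
u(v(y))**2 = (1 + ((5 + 5)/(-3 + 5))/23)**2 = (1 + (10/2)/23)**2 = (1 + ((1/2)*10)/23)**2 = (1 + (1/23)*5)**2 = (1 + 5/23)**2 = (28/23)**2 = 784/529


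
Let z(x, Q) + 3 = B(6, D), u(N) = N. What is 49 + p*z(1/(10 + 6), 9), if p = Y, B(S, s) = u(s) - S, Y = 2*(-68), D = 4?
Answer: 729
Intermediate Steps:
Y = -136
B(S, s) = s - S
p = -136
z(x, Q) = -5 (z(x, Q) = -3 + (4 - 1*6) = -3 + (4 - 6) = -3 - 2 = -5)
49 + p*z(1/(10 + 6), 9) = 49 - 136*(-5) = 49 + 680 = 729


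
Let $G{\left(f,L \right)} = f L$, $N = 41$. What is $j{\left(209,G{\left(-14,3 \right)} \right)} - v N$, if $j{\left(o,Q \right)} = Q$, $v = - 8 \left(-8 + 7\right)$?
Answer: $-370$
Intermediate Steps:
$G{\left(f,L \right)} = L f$
$v = 8$ ($v = \left(-8\right) \left(-1\right) = 8$)
$j{\left(209,G{\left(-14,3 \right)} \right)} - v N = 3 \left(-14\right) - 8 \cdot 41 = -42 - 328 = -370$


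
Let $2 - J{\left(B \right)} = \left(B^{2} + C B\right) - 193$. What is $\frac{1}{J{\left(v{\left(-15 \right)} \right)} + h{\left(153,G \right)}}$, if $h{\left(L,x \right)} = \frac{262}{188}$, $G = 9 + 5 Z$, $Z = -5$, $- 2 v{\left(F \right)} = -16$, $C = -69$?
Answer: $\frac{94}{64333} \approx 0.0014611$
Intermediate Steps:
$v{\left(F \right)} = 8$ ($v{\left(F \right)} = \left(- \frac{1}{2}\right) \left(-16\right) = 8$)
$J{\left(B \right)} = 195 - B^{2} + 69 B$ ($J{\left(B \right)} = 2 - \left(\left(B^{2} - 69 B\right) - 193\right) = 2 - \left(-193 + B^{2} - 69 B\right) = 2 + \left(193 - B^{2} + 69 B\right) = 195 - B^{2} + 69 B$)
$G = -16$ ($G = 9 + 5 \left(-5\right) = 9 - 25 = -16$)
$h{\left(L,x \right)} = \frac{131}{94}$ ($h{\left(L,x \right)} = 262 \cdot \frac{1}{188} = \frac{131}{94}$)
$\frac{1}{J{\left(v{\left(-15 \right)} \right)} + h{\left(153,G \right)}} = \frac{1}{\left(195 - 8^{2} + 69 \cdot 8\right) + \frac{131}{94}} = \frac{1}{\left(195 - 64 + 552\right) + \frac{131}{94}} = \frac{1}{683 + \frac{131}{94}} = \frac{1}{\frac{64333}{94}} = \frac{94}{64333}$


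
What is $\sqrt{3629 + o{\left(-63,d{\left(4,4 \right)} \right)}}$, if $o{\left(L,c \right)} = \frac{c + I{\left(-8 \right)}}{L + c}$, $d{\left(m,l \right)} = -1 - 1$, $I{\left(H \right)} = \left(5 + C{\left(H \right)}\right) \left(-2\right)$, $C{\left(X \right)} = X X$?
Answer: $\frac{3 \sqrt{68185}}{13} \approx 60.259$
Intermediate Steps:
$C{\left(X \right)} = X^{2}$
$I{\left(H \right)} = -10 - 2 H^{2}$ ($I{\left(H \right)} = \left(5 + H^{2}\right) \left(-2\right) = -10 - 2 H^{2}$)
$d{\left(m,l \right)} = -2$
$o{\left(L,c \right)} = \frac{-138 + c}{L + c}$ ($o{\left(L,c \right)} = \frac{c - \left(10 + 2 \left(-8\right)^{2}\right)}{L + c} = \frac{c - 138}{L + c} = \frac{-138 + c}{L + c}$)
$\sqrt{3629 + o{\left(-63,d{\left(4,4 \right)} \right)}} = \sqrt{3629 + \frac{-138 - 2}{-63 - 2}} = \sqrt{3629 + \frac{1}{-65} \left(-140\right)} = \sqrt{3629 - - \frac{28}{13}} = \sqrt{3629 + \frac{28}{13}} = \sqrt{\frac{47205}{13}} = \frac{3 \sqrt{68185}}{13}$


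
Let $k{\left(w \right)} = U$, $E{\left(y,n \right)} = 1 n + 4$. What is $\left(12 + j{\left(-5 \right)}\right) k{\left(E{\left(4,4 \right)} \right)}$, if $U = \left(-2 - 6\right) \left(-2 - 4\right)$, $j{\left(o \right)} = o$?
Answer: $336$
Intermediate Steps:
$U = 48$ ($U = \left(-8\right) \left(-6\right) = 48$)
$E{\left(y,n \right)} = 4 + n$ ($E{\left(y,n \right)} = n + 4 = 4 + n$)
$k{\left(w \right)} = 48$
$\left(12 + j{\left(-5 \right)}\right) k{\left(E{\left(4,4 \right)} \right)} = \left(12 - 5\right) 48 = 7 \cdot 48 = 336$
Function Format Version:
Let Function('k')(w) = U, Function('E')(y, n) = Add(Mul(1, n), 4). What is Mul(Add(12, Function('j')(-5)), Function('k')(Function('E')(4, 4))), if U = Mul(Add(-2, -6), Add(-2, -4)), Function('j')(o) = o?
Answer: 336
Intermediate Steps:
U = 48 (U = Mul(-8, -6) = 48)
Function('E')(y, n) = Add(4, n) (Function('E')(y, n) = Add(n, 4) = Add(4, n))
Function('k')(w) = 48
Mul(Add(12, Function('j')(-5)), Function('k')(Function('E')(4, 4))) = Mul(Add(12, -5), 48) = Mul(7, 48) = 336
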